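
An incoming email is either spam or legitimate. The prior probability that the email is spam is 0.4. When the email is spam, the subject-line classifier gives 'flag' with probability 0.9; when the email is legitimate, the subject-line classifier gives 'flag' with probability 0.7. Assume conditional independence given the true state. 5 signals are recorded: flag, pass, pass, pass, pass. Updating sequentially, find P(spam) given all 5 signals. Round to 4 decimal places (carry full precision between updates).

0.0105

Apply Bayes' rule sequentially, carrying P(spam) forward.
After 'flag': P(spam) = 0.9·0.4000 / (0.9·0.4000 + 0.7·0.6000) ≈ 0.4615
After 'pass': P(spam) = 0.1·0.4615 / (0.1·0.4615 + 0.3·0.5385) ≈ 0.2222
After 'pass': P(spam) = 0.1·0.2222 / (0.1·0.2222 + 0.3·0.7778) ≈ 0.0870
After 'pass': P(spam) = 0.1·0.0870 / (0.1·0.0870 + 0.3·0.9130) ≈ 0.0308
After 'pass': P(spam) = 0.1·0.0308 / (0.1·0.0308 + 0.3·0.9692) ≈ 0.0105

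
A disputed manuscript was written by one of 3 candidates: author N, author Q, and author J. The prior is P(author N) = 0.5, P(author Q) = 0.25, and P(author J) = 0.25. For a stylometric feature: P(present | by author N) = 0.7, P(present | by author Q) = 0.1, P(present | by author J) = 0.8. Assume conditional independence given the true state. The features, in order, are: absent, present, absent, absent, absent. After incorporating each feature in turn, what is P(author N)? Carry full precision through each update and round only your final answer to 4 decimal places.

0.1450

After 'absent': normaliser = 0.3·0.5000 + 0.9·0.2500 + 0.2·0.2500; P(author N) ≈ 0.3529, P(author Q) ≈ 0.5294, P(author J) ≈ 0.1176
After 'present': normaliser = 0.7·0.3529 + 0.1·0.5294 + 0.8·0.1176; P(author N) ≈ 0.6269, P(author Q) ≈ 0.1343, P(author J) ≈ 0.2388
After 'absent': normaliser = 0.3·0.6269 + 0.9·0.1343 + 0.2·0.2388; P(author N) ≈ 0.5272, P(author Q) ≈ 0.3389, P(author J) ≈ 0.1339
After 'absent': normaliser = 0.3·0.5272 + 0.9·0.3389 + 0.2·0.1339; P(author N) ≈ 0.3228, P(author Q) ≈ 0.6225, P(author J) ≈ 0.0547
After 'absent': normaliser = 0.3·0.3228 + 0.9·0.6225 + 0.2·0.0547; P(author N) ≈ 0.1450, P(author Q) ≈ 0.8387, P(author J) ≈ 0.0164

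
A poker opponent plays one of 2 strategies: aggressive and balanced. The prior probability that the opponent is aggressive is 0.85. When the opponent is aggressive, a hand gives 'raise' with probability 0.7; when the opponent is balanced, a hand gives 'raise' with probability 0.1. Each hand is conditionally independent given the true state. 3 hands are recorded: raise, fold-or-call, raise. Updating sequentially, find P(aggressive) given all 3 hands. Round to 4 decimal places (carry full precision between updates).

0.9893

After 'raise': P(aggressive) = 0.7·0.8500 / (0.7·0.8500 + 0.1·0.1500) ≈ 0.9754
After 'fold-or-call': P(aggressive) = 0.3·0.9754 / (0.3·0.9754 + 0.9·0.0246) ≈ 0.9297
After 'raise': P(aggressive) = 0.7·0.9297 / (0.7·0.9297 + 0.1·0.0703) ≈ 0.9893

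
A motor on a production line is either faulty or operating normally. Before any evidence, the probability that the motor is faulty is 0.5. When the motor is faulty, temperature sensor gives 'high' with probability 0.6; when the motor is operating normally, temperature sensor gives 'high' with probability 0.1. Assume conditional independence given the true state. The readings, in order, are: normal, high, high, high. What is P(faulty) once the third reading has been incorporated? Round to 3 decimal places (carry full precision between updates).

After 'normal': P(faulty) = 0.4·0.5000 / (0.4·0.5000 + 0.9·0.5000) ≈ 0.3077
After 'high': P(faulty) = 0.6·0.3077 / (0.6·0.3077 + 0.1·0.6923) ≈ 0.7273
After 'high': P(faulty) = 0.6·0.7273 / (0.6·0.7273 + 0.1·0.2727) ≈ 0.9412

0.941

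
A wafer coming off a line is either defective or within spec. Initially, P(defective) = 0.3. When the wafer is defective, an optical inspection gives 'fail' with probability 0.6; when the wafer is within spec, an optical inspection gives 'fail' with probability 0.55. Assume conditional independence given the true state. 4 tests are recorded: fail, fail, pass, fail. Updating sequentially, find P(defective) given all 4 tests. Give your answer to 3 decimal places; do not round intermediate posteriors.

0.331

After 'fail': P(defective) = 0.6·0.3000 / (0.6·0.3000 + 0.55·0.7000) ≈ 0.3186
After 'fail': P(defective) = 0.6·0.3186 / (0.6·0.3186 + 0.55·0.6814) ≈ 0.3378
After 'pass': P(defective) = 0.4·0.3378 / (0.4·0.3378 + 0.45·0.6622) ≈ 0.3119
After 'fail': P(defective) = 0.6·0.3119 / (0.6·0.3119 + 0.55·0.6881) ≈ 0.3309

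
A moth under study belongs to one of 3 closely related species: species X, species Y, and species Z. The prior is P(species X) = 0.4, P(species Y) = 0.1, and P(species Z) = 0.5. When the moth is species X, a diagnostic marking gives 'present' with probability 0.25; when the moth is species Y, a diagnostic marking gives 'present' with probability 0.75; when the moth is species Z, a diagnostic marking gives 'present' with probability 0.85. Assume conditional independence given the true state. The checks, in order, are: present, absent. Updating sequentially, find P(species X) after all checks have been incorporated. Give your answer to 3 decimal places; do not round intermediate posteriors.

After 'present': normaliser = 0.25·0.4000 + 0.75·0.1000 + 0.85·0.5000; P(species X) ≈ 0.1667, P(species Y) ≈ 0.1250, P(species Z) ≈ 0.7083
After 'absent': normaliser = 0.75·0.1667 + 0.25·0.1250 + 0.15·0.7083; P(species X) ≈ 0.4762, P(species Y) ≈ 0.1190, P(species Z) ≈ 0.4048

0.476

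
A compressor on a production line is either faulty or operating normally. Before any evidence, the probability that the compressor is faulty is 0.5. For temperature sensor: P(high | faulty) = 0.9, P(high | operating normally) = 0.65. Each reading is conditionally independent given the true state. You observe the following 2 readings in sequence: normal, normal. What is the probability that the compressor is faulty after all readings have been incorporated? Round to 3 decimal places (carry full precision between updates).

0.075

Each posterior becomes the prior for the next update.
After 'normal': P(faulty) = 0.1·0.5000 / (0.1·0.5000 + 0.35·0.5000) ≈ 0.2222
After 'normal': P(faulty) = 0.1·0.2222 / (0.1·0.2222 + 0.35·0.7778) ≈ 0.0755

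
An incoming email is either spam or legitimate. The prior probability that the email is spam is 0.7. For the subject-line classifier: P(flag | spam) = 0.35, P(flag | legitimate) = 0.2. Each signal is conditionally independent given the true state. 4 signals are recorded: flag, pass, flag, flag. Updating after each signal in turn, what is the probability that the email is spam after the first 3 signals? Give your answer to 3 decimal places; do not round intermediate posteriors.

After 'flag': P(spam) = 0.35·0.7000 / (0.35·0.7000 + 0.2·0.3000) ≈ 0.8033
After 'pass': P(spam) = 0.65·0.8033 / (0.65·0.8033 + 0.8·0.1967) ≈ 0.7684
After 'flag': P(spam) = 0.35·0.7684 / (0.35·0.7684 + 0.2·0.2316) ≈ 0.8531

0.853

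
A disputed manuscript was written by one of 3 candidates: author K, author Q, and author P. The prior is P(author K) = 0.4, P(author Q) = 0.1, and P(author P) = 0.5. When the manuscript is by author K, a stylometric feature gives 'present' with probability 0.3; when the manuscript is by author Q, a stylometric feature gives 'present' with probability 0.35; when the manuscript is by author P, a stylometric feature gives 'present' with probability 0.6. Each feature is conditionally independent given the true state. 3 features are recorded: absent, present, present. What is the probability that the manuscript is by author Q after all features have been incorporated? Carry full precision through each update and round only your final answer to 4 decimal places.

0.0757

After 'absent': normaliser = 0.7·0.4000 + 0.65·0.1000 + 0.4·0.5000; P(author K) ≈ 0.5138, P(author Q) ≈ 0.1193, P(author P) ≈ 0.3670
After 'present': normaliser = 0.3·0.5138 + 0.35·0.1193 + 0.6·0.3670; P(author K) ≈ 0.3705, P(author Q) ≈ 0.1003, P(author P) ≈ 0.5292
After 'present': normaliser = 0.3·0.3705 + 0.35·0.1003 + 0.6·0.5292; P(author K) ≈ 0.2396, P(author Q) ≈ 0.0757, P(author P) ≈ 0.6847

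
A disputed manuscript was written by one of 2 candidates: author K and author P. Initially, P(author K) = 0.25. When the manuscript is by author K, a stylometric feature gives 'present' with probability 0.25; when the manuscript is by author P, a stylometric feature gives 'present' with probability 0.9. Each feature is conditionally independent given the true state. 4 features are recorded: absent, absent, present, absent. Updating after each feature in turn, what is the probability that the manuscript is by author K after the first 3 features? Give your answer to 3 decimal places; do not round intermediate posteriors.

0.839

After 'absent': P(author K) = 0.75·0.2500 / (0.75·0.2500 + 0.1·0.7500) ≈ 0.7143
After 'absent': P(author K) = 0.75·0.7143 / (0.75·0.7143 + 0.1·0.2857) ≈ 0.9494
After 'present': P(author K) = 0.25·0.9494 / (0.25·0.9494 + 0.9·0.0506) ≈ 0.8389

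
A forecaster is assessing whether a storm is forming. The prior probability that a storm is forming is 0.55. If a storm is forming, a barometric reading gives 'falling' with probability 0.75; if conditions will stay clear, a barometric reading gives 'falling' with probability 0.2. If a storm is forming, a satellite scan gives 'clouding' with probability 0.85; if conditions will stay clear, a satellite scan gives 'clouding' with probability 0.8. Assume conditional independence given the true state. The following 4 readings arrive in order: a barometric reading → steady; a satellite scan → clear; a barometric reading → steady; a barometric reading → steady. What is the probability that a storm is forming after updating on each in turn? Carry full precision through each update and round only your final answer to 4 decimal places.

After a barometric reading='steady': P(storm) = 0.25·0.5500 / (0.25·0.5500 + 0.8·0.4500) ≈ 0.2764
After a satellite scan='clear': P(storm) = 0.15·0.2764 / (0.15·0.2764 + 0.2·0.7236) ≈ 0.2227
After a barometric reading='steady': P(storm) = 0.25·0.2227 / (0.25·0.2227 + 0.8·0.7773) ≈ 0.0822
After a barometric reading='steady': P(storm) = 0.25·0.0822 / (0.25·0.0822 + 0.8·0.9178) ≈ 0.0272

0.0272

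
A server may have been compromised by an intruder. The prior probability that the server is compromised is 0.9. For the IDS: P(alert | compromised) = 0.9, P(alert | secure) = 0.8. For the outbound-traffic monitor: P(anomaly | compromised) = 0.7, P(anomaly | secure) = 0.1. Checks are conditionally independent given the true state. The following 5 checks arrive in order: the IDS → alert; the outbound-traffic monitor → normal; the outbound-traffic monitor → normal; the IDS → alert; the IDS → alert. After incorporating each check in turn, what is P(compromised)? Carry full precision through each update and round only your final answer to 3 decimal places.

After the IDS='alert': P(compromised) = 0.9·0.9000 / (0.9·0.9000 + 0.8·0.1000) ≈ 0.9101
After the outbound-traffic monitor='normal': P(compromised) = 0.3·0.9101 / (0.3·0.9101 + 0.9·0.0899) ≈ 0.7714
After the outbound-traffic monitor='normal': P(compromised) = 0.3·0.7714 / (0.3·0.7714 + 0.9·0.2286) ≈ 0.5294
After the IDS='alert': P(compromised) = 0.9·0.5294 / (0.9·0.5294 + 0.8·0.4706) ≈ 0.5586
After the IDS='alert': P(compromised) = 0.9·0.5586 / (0.9·0.5586 + 0.8·0.4414) ≈ 0.5874

0.587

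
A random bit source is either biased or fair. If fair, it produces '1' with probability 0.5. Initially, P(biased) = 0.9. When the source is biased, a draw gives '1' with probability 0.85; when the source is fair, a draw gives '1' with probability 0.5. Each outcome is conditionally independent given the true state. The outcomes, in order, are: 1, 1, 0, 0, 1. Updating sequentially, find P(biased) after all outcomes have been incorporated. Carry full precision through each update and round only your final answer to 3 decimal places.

0.799

Each posterior becomes the prior for the next update.
After '1': P(biased) = 0.85·0.9000 / (0.85·0.9000 + 0.5·0.1000) ≈ 0.9387
After '1': P(biased) = 0.85·0.9387 / (0.85·0.9387 + 0.5·0.0613) ≈ 0.9630
After '0': P(biased) = 0.15·0.9630 / (0.15·0.9630 + 0.5·0.0370) ≈ 0.8864
After '0': P(biased) = 0.15·0.8864 / (0.15·0.8864 + 0.5·0.1136) ≈ 0.7007
After '1': P(biased) = 0.85·0.7007 / (0.85·0.7007 + 0.5·0.2993) ≈ 0.7992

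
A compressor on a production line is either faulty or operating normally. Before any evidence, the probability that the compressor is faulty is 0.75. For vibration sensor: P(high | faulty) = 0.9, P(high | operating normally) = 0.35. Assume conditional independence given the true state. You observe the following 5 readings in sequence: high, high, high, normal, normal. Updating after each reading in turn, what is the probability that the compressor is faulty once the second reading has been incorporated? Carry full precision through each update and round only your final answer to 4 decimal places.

After 'high': P(faulty) = 0.9·0.7500 / (0.9·0.7500 + 0.35·0.2500) ≈ 0.8852
After 'high': P(faulty) = 0.9·0.8852 / (0.9·0.8852 + 0.35·0.1148) ≈ 0.9520

0.9520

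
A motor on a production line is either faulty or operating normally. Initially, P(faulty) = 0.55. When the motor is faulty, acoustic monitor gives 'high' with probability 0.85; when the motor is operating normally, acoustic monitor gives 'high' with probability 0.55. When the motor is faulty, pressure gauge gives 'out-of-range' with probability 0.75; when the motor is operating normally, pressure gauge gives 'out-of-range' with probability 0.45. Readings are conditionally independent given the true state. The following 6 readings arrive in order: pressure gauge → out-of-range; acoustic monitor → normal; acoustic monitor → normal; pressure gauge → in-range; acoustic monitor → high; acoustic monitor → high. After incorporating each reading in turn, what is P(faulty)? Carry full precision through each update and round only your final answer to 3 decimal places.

0.197

Apply Bayes' rule sequentially, carrying P(faulty) forward.
After pressure gauge='out-of-range': P(faulty) = 0.75·0.5500 / (0.75·0.5500 + 0.45·0.4500) ≈ 0.6707
After acoustic monitor='normal': P(faulty) = 0.15·0.6707 / (0.15·0.6707 + 0.45·0.3293) ≈ 0.4044
After acoustic monitor='normal': P(faulty) = 0.15·0.4044 / (0.15·0.4044 + 0.45·0.5956) ≈ 0.1846
After pressure gauge='in-range': P(faulty) = 0.25·0.1846 / (0.25·0.1846 + 0.55·0.8154) ≈ 0.0933
After acoustic monitor='high': P(faulty) = 0.85·0.0933 / (0.85·0.0933 + 0.55·0.9067) ≈ 0.1372
After acoustic monitor='high': P(faulty) = 0.85·0.1372 / (0.85·0.1372 + 0.55·0.8628) ≈ 0.1973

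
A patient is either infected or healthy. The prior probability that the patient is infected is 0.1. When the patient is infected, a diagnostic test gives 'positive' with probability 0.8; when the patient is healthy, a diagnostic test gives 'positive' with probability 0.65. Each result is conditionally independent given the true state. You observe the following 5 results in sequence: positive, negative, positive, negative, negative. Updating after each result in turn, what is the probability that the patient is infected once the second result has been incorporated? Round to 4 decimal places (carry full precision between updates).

After 'positive': P(infected) = 0.8·0.1000 / (0.8·0.1000 + 0.65·0.9000) ≈ 0.1203
After 'negative': P(infected) = 0.2·0.1203 / (0.2·0.1203 + 0.35·0.8797) ≈ 0.0725

0.0725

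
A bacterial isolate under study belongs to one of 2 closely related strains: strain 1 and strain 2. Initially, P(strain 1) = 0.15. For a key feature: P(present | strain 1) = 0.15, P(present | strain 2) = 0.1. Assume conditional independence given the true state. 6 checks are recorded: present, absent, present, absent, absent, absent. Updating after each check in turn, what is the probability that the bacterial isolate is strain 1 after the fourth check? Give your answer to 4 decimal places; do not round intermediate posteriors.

Each posterior becomes the prior for the next update.
After 'present': P(strain 1) = 0.15·0.1500 / (0.15·0.1500 + 0.1·0.8500) ≈ 0.2093
After 'absent': P(strain 1) = 0.85·0.2093 / (0.85·0.2093 + 0.9·0.7907) ≈ 0.2000
After 'present': P(strain 1) = 0.15·0.2000 / (0.15·0.2000 + 0.1·0.8000) ≈ 0.2727
After 'absent': P(strain 1) = 0.85·0.2727 / (0.85·0.2727 + 0.9·0.7273) ≈ 0.2615

0.2615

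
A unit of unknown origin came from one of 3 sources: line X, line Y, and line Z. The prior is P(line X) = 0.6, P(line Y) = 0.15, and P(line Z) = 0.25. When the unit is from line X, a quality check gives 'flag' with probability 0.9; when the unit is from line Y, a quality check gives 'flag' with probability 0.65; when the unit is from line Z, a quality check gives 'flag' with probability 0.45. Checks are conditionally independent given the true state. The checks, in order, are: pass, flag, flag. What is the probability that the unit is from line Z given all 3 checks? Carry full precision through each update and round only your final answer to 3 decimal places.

After 'pass': normaliser = 0.1·0.6000 + 0.35·0.1500 + 0.55·0.2500; P(line X) ≈ 0.2400, P(line Y) ≈ 0.2100, P(line Z) ≈ 0.5500
After 'flag': normaliser = 0.9·0.2400 + 0.65·0.2100 + 0.45·0.5500; P(line X) ≈ 0.3600, P(line Y) ≈ 0.2275, P(line Z) ≈ 0.4125
After 'flag': normaliser = 0.9·0.3600 + 0.65·0.2275 + 0.45·0.4125; P(line X) ≈ 0.4928, P(line Y) ≈ 0.2249, P(line Z) ≈ 0.2823

0.282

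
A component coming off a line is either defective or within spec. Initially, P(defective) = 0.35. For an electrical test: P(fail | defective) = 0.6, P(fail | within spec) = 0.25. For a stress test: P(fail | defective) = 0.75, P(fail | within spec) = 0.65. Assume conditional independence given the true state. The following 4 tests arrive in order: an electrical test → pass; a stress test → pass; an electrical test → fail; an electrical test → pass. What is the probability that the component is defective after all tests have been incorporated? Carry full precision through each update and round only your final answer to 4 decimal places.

0.2080

Apply Bayes' rule sequentially, carrying P(defective) forward.
After an electrical test='pass': P(defective) = 0.4·0.3500 / (0.4·0.3500 + 0.75·0.6500) ≈ 0.2231
After a stress test='pass': P(defective) = 0.25·0.2231 / (0.25·0.2231 + 0.35·0.7769) ≈ 0.1702
After an electrical test='fail': P(defective) = 0.6·0.1702 / (0.6·0.1702 + 0.25·0.8298) ≈ 0.3299
After an electrical test='pass': P(defective) = 0.4·0.3299 / (0.4·0.3299 + 0.75·0.6701) ≈ 0.2080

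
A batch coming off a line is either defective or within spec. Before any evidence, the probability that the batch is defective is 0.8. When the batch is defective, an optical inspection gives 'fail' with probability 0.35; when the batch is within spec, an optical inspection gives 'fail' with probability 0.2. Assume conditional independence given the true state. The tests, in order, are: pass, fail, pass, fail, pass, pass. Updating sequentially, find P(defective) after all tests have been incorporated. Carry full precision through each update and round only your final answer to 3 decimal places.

0.842

Apply Bayes' rule sequentially, carrying P(defective) forward.
After 'pass': P(defective) = 0.65·0.8000 / (0.65·0.8000 + 0.8·0.2000) ≈ 0.7647
After 'fail': P(defective) = 0.35·0.7647 / (0.35·0.7647 + 0.2·0.2353) ≈ 0.8505
After 'pass': P(defective) = 0.65·0.8505 / (0.65·0.8505 + 0.8·0.1495) ≈ 0.8221
After 'fail': P(defective) = 0.35·0.8221 / (0.35·0.8221 + 0.2·0.1779) ≈ 0.8900
After 'pass': P(defective) = 0.65·0.8900 / (0.65·0.8900 + 0.8·0.1100) ≈ 0.8679
After 'pass': P(defective) = 0.65·0.8679 / (0.65·0.8679 + 0.8·0.1321) ≈ 0.8422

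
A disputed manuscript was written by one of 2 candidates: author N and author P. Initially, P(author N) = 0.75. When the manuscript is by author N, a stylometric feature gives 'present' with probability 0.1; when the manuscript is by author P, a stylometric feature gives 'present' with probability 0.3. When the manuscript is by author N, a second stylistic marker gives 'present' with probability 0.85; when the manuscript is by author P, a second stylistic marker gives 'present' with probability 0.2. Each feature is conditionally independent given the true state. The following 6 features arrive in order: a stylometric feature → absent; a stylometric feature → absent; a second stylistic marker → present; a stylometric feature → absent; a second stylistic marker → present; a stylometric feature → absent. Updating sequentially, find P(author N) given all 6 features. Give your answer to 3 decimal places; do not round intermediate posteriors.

0.993

After a stylometric feature='absent': P(author N) = 0.9·0.7500 / (0.9·0.7500 + 0.7·0.2500) ≈ 0.7941
After a stylometric feature='absent': P(author N) = 0.9·0.7941 / (0.9·0.7941 + 0.7·0.2059) ≈ 0.8322
After a second stylistic marker='present': P(author N) = 0.85·0.8322 / (0.85·0.8322 + 0.2·0.1678) ≈ 0.9547
After a stylometric feature='absent': P(author N) = 0.9·0.9547 / (0.9·0.9547 + 0.7·0.0453) ≈ 0.9644
After a second stylistic marker='present': P(author N) = 0.85·0.9644 / (0.85·0.9644 + 0.2·0.0356) ≈ 0.9914
After a stylometric feature='absent': P(author N) = 0.9·0.9914 / (0.9·0.9914 + 0.7·0.0086) ≈ 0.9933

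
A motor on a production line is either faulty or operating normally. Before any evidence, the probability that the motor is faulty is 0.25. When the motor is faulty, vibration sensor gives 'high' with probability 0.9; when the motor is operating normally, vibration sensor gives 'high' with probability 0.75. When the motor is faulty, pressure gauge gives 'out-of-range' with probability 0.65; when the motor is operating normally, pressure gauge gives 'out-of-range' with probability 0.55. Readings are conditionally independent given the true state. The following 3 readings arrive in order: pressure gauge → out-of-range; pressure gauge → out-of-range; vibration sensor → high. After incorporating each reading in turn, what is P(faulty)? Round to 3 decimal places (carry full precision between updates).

After pressure gauge='out-of-range': P(faulty) = 0.65·0.2500 / (0.65·0.2500 + 0.55·0.7500) ≈ 0.2826
After pressure gauge='out-of-range': P(faulty) = 0.65·0.2826 / (0.65·0.2826 + 0.55·0.7174) ≈ 0.3177
After vibration sensor='high': P(faulty) = 0.9·0.3177 / (0.9·0.3177 + 0.75·0.6823) ≈ 0.3584

0.358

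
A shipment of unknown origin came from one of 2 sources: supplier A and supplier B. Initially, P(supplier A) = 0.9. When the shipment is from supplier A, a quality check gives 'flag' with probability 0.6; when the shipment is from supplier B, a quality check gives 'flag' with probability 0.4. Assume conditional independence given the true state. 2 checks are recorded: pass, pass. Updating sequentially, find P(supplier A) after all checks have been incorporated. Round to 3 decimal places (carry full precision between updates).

0.800

After 'pass': P(supplier A) = 0.4·0.9000 / (0.4·0.9000 + 0.6·0.1000) ≈ 0.8571
After 'pass': P(supplier A) = 0.4·0.8571 / (0.4·0.8571 + 0.6·0.1429) ≈ 0.8000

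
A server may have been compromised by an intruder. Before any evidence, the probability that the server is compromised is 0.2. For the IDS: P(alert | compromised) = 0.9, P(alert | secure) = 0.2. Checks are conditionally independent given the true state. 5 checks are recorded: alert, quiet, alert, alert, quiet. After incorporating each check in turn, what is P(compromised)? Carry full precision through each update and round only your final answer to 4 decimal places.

0.2625

Each posterior becomes the prior for the next update.
After 'alert': P(compromised) = 0.9·0.2000 / (0.9·0.2000 + 0.2·0.8000) ≈ 0.5294
After 'quiet': P(compromised) = 0.1·0.5294 / (0.1·0.5294 + 0.8·0.4706) ≈ 0.1233
After 'alert': P(compromised) = 0.9·0.1233 / (0.9·0.1233 + 0.2·0.8767) ≈ 0.3876
After 'alert': P(compromised) = 0.9·0.3876 / (0.9·0.3876 + 0.2·0.6124) ≈ 0.7401
After 'quiet': P(compromised) = 0.1·0.7401 / (0.1·0.7401 + 0.8·0.2599) ≈ 0.2625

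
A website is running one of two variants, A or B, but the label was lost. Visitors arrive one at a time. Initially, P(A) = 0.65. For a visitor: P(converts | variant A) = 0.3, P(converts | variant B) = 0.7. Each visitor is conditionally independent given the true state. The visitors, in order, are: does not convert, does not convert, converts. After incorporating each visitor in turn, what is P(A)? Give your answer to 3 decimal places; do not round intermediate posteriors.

Apply Bayes' rule sequentially, carrying P(A) forward.
After 'does not convert': P(A) = 0.7·0.6500 / (0.7·0.6500 + 0.3·0.3500) ≈ 0.8125
After 'does not convert': P(A) = 0.7·0.8125 / (0.7·0.8125 + 0.3·0.1875) ≈ 0.9100
After 'converts': P(A) = 0.3·0.9100 / (0.3·0.9100 + 0.7·0.0900) ≈ 0.8125

0.813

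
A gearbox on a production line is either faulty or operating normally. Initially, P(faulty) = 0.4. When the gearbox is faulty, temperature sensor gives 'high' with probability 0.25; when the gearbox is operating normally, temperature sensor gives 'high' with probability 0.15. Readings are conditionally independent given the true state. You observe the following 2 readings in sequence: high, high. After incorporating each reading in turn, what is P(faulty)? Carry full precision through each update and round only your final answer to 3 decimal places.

After 'high': P(faulty) = 0.25·0.4000 / (0.25·0.4000 + 0.15·0.6000) ≈ 0.5263
After 'high': P(faulty) = 0.25·0.5263 / (0.25·0.5263 + 0.15·0.4737) ≈ 0.6494

0.649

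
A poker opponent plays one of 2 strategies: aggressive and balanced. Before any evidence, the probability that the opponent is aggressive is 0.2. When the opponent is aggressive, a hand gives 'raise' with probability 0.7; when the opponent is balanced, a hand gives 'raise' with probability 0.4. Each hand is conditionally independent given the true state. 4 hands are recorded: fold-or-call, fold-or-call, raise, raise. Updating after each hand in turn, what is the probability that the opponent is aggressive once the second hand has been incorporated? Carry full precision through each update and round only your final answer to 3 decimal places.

0.059

After 'fold-or-call': P(aggressive) = 0.3·0.2000 / (0.3·0.2000 + 0.6·0.8000) ≈ 0.1111
After 'fold-or-call': P(aggressive) = 0.3·0.1111 / (0.3·0.1111 + 0.6·0.8889) ≈ 0.0588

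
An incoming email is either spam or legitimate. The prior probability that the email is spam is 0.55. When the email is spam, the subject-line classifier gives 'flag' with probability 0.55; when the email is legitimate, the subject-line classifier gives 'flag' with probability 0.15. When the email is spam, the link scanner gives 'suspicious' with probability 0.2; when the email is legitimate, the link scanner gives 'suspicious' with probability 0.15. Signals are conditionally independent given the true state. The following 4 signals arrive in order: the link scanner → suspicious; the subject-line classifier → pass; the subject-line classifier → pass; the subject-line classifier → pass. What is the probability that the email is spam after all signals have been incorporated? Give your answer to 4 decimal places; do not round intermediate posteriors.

0.1947

After the link scanner='suspicious': P(spam) = 0.2·0.5500 / (0.2·0.5500 + 0.15·0.4500) ≈ 0.6197
After the subject-line classifier='pass': P(spam) = 0.45·0.6197 / (0.45·0.6197 + 0.85·0.3803) ≈ 0.4632
After the subject-line classifier='pass': P(spam) = 0.45·0.4632 / (0.45·0.4632 + 0.85·0.5368) ≈ 0.3135
After the subject-line classifier='pass': P(spam) = 0.45·0.3135 / (0.45·0.3135 + 0.85·0.6865) ≈ 0.1947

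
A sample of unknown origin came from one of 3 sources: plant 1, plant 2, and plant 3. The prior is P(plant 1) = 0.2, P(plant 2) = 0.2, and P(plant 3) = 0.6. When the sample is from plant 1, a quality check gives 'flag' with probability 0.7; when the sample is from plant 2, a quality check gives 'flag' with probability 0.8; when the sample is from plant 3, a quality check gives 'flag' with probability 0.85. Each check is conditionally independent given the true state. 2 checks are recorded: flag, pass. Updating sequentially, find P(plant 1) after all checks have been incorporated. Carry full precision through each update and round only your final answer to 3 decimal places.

Each posterior becomes the prior for the next update.
After 'flag': normaliser = 0.7·0.2000 + 0.8·0.2000 + 0.85·0.6000; P(plant 1) ≈ 0.1728, P(plant 2) ≈ 0.1975, P(plant 3) ≈ 0.6296
After 'pass': normaliser = 0.3·0.1728 + 0.2·0.1975 + 0.15·0.6296; P(plant 1) ≈ 0.2791, P(plant 2) ≈ 0.2126, P(plant 3) ≈ 0.5083

0.279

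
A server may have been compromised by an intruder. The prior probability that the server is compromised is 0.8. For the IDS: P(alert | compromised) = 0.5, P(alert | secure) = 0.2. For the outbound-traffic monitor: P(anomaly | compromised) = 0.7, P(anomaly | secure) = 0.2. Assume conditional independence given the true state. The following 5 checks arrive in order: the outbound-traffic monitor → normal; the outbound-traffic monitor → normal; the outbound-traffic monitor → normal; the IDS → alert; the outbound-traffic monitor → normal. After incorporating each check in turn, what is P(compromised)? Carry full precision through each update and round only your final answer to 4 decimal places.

After the outbound-traffic monitor='normal': P(compromised) = 0.3·0.8000 / (0.3·0.8000 + 0.8·0.2000) ≈ 0.6000
After the outbound-traffic monitor='normal': P(compromised) = 0.3·0.6000 / (0.3·0.6000 + 0.8·0.4000) ≈ 0.3600
After the outbound-traffic monitor='normal': P(compromised) = 0.3·0.3600 / (0.3·0.3600 + 0.8·0.6400) ≈ 0.1742
After the IDS='alert': P(compromised) = 0.5·0.1742 / (0.5·0.1742 + 0.2·0.8258) ≈ 0.3453
After the outbound-traffic monitor='normal': P(compromised) = 0.3·0.3453 / (0.3·0.3453 + 0.8·0.6547) ≈ 0.1651

0.1651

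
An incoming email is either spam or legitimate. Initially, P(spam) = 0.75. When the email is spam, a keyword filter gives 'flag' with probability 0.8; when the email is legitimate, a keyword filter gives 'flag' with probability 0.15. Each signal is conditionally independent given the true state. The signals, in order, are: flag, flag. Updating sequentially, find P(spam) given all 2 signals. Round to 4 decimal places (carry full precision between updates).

0.9884

Each posterior becomes the prior for the next update.
After 'flag': P(spam) = 0.8·0.7500 / (0.8·0.7500 + 0.15·0.2500) ≈ 0.9412
After 'flag': P(spam) = 0.8·0.9412 / (0.8·0.9412 + 0.15·0.0588) ≈ 0.9884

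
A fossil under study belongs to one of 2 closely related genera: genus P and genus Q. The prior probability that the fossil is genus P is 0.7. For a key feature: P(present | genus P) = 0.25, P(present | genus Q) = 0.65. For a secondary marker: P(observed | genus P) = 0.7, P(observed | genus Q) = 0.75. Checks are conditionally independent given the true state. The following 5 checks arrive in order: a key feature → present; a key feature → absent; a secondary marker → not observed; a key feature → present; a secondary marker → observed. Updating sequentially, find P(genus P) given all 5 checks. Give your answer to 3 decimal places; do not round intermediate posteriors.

0.453

Apply Bayes' rule sequentially, carrying P(genus P) forward.
After a key feature='present': P(genus P) = 0.25·0.7000 / (0.25·0.7000 + 0.65·0.3000) ≈ 0.4730
After a key feature='absent': P(genus P) = 0.75·0.4730 / (0.75·0.4730 + 0.35·0.5270) ≈ 0.6579
After a secondary marker='not observed': P(genus P) = 0.3·0.6579 / (0.3·0.6579 + 0.25·0.3421) ≈ 0.6977
After a key feature='present': P(genus P) = 0.25·0.6977 / (0.25·0.6977 + 0.65·0.3023) ≈ 0.4702
After a secondary marker='observed': P(genus P) = 0.7·0.4702 / (0.7·0.4702 + 0.75·0.5298) ≈ 0.4531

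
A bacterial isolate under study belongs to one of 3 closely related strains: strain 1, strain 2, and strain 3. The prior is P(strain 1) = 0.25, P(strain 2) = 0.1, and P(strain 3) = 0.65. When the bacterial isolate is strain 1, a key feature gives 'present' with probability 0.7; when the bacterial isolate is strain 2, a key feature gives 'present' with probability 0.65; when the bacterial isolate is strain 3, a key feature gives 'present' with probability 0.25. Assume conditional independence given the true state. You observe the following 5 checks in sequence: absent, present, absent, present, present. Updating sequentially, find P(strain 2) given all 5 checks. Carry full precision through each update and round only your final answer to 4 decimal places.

After 'absent': normaliser = 0.3·0.2500 + 0.35·0.1000 + 0.75·0.6500; P(strain 1) ≈ 0.1255, P(strain 2) ≈ 0.0586, P(strain 3) ≈ 0.8159
After 'present': normaliser = 0.7·0.1255 + 0.65·0.0586 + 0.25·0.8159; P(strain 1) ≈ 0.2663, P(strain 2) ≈ 0.1154, P(strain 3) ≈ 0.6183
After 'absent': normaliser = 0.3·0.2663 + 0.35·0.1154 + 0.75·0.6183; P(strain 1) ≈ 0.1368, P(strain 2) ≈ 0.0692, P(strain 3) ≈ 0.7940
After 'present': normaliser = 0.7·0.1368 + 0.65·0.0692 + 0.25·0.7940; P(strain 1) ≈ 0.2823, P(strain 2) ≈ 0.1325, P(strain 3) ≈ 0.5852
After 'present': normaliser = 0.7·0.2823 + 0.65·0.1325 + 0.25·0.5852; P(strain 1) ≈ 0.4595, P(strain 2) ≈ 0.2003, P(strain 3) ≈ 0.3402

0.2003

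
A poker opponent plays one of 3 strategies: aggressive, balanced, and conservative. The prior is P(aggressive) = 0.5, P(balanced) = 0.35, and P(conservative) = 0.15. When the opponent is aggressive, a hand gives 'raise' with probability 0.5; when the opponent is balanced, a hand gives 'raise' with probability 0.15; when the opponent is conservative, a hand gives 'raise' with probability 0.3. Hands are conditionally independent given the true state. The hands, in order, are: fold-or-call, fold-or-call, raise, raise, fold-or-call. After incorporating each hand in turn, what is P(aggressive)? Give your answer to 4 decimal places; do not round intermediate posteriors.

After 'fold-or-call': normaliser = 0.5·0.5000 + 0.85·0.3500 + 0.7·0.1500; P(aggressive) ≈ 0.3831, P(balanced) ≈ 0.4559, P(conservative) ≈ 0.1609
After 'fold-or-call': normaliser = 0.5·0.3831 + 0.85·0.4559 + 0.7·0.1609; P(aggressive) ≈ 0.2769, P(balanced) ≈ 0.5602, P(conservative) ≈ 0.1628
After 'raise': normaliser = 0.5·0.2769 + 0.15·0.5602 + 0.3·0.1628; P(aggressive) ≈ 0.5103, P(balanced) ≈ 0.3097, P(conservative) ≈ 0.1800
After 'raise': normaliser = 0.5·0.5103 + 0.15·0.3097 + 0.3·0.1800; P(aggressive) ≈ 0.7175, P(balanced) ≈ 0.1306, P(conservative) ≈ 0.1519
After 'fold-or-call': normaliser = 0.5·0.7175 + 0.85·0.1306 + 0.7·0.1519; P(aggressive) ≈ 0.6227, P(balanced) ≈ 0.1927, P(conservative) ≈ 0.1845

0.6227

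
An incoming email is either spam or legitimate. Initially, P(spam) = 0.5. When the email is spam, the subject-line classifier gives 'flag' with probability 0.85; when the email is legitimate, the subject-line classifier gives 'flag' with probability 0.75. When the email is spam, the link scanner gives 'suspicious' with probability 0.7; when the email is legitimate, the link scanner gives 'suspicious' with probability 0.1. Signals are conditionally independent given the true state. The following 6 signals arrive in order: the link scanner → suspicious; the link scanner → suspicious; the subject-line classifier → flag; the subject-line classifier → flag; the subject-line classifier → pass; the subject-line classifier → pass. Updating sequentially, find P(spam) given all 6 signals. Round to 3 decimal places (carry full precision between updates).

0.958

After the link scanner='suspicious': P(spam) = 0.7·0.5000 / (0.7·0.5000 + 0.1·0.5000) ≈ 0.8750
After the link scanner='suspicious': P(spam) = 0.7·0.8750 / (0.7·0.8750 + 0.1·0.1250) ≈ 0.9800
After the subject-line classifier='flag': P(spam) = 0.85·0.9800 / (0.85·0.9800 + 0.75·0.0200) ≈ 0.9823
After the subject-line classifier='flag': P(spam) = 0.85·0.9823 / (0.85·0.9823 + 0.75·0.0177) ≈ 0.9844
After the subject-line classifier='pass': P(spam) = 0.15·0.9844 / (0.15·0.9844 + 0.25·0.0156) ≈ 0.9742
After the subject-line classifier='pass': P(spam) = 0.15·0.9742 / (0.15·0.9742 + 0.25·0.0258) ≈ 0.9577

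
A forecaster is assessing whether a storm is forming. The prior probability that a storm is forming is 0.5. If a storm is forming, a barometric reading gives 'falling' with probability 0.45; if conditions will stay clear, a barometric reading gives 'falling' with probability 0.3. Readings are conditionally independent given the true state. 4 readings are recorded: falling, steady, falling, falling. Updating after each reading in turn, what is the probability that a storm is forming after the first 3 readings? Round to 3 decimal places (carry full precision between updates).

After 'falling': P(storm) = 0.45·0.5000 / (0.45·0.5000 + 0.3·0.5000) ≈ 0.6000
After 'steady': P(storm) = 0.55·0.6000 / (0.55·0.6000 + 0.7·0.4000) ≈ 0.5410
After 'falling': P(storm) = 0.45·0.5410 / (0.45·0.5410 + 0.3·0.4590) ≈ 0.6387

0.639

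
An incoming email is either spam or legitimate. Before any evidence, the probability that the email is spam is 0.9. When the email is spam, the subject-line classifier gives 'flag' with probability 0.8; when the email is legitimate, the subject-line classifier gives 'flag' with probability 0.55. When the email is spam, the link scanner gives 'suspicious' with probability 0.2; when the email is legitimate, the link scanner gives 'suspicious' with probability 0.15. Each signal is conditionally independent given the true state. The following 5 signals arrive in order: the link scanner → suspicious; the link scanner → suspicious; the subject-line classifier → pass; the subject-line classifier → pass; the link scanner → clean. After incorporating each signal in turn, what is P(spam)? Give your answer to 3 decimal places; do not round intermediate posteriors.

Each posterior becomes the prior for the next update.
After the link scanner='suspicious': P(spam) = 0.2·0.9000 / (0.2·0.9000 + 0.15·0.1000) ≈ 0.9231
After the link scanner='suspicious': P(spam) = 0.2·0.9231 / (0.2·0.9231 + 0.15·0.0769) ≈ 0.9412
After the subject-line classifier='pass': P(spam) = 0.2·0.9412 / (0.2·0.9412 + 0.45·0.0588) ≈ 0.8767
After the subject-line classifier='pass': P(spam) = 0.2·0.8767 / (0.2·0.8767 + 0.45·0.1233) ≈ 0.7596
After the link scanner='clean': P(spam) = 0.8·0.7596 / (0.8·0.7596 + 0.85·0.2404) ≈ 0.7484

0.748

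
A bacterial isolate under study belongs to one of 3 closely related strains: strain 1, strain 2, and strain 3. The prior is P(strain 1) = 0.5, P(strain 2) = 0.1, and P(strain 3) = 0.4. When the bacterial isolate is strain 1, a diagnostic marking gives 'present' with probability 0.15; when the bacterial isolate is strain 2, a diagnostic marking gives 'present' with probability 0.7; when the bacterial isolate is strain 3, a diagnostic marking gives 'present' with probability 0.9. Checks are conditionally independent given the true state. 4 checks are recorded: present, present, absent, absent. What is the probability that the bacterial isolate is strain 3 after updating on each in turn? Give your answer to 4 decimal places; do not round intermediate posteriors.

0.2053

After 'present': normaliser = 0.15·0.5000 + 0.7·0.1000 + 0.9·0.4000; P(strain 1) ≈ 0.1485, P(strain 2) ≈ 0.1386, P(strain 3) ≈ 0.7129
After 'present': normaliser = 0.15·0.1485 + 0.7·0.1386 + 0.9·0.7129; P(strain 1) ≈ 0.0293, P(strain 2) ≈ 0.1275, P(strain 3) ≈ 0.8432
After 'absent': normaliser = 0.85·0.0293 + 0.3·0.1275 + 0.1·0.8432; P(strain 1) ≈ 0.1688, P(strain 2) ≈ 0.2594, P(strain 3) ≈ 0.5718
After 'absent': normaliser = 0.85·0.1688 + 0.3·0.2594 + 0.1·0.5718; P(strain 1) ≈ 0.5152, P(strain 2) ≈ 0.2795, P(strain 3) ≈ 0.2053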